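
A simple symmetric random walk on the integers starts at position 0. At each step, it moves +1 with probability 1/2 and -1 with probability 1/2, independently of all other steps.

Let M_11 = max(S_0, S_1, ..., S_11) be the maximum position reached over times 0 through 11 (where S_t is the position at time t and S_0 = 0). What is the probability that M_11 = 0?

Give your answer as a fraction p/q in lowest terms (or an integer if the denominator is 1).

Let M_11 = max(S_0,...,S_11). Use the reflection principle: for j ≥ 1, #{paths with M_11 ≥ j} = #{S_11 ≥ j} + #{S_11 ≥ j+1}.
P(M_11 ≥ 0) = 1 since S_0 = 0, so #{M_11 ≥ 0} = 2048.
#{M_11 ≥ 1} = #{S_11 ≥ 1} + #{S_11 ≥ 2} = 1024 + 562 = 1586.
#{M_11 = 0} = 2048 - 1586 = 462.
P(M_11 = 0) = 462/2048 = 231/1024

Answer: 231/1024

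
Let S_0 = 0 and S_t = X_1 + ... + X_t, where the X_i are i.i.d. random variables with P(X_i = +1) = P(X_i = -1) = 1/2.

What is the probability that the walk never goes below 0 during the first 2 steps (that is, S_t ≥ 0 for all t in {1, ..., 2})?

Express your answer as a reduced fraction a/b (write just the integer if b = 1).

Let f(t,s) = #length-t paths at position s with S_1..S_t all ≥ 0.
f(t,s) = f(t-1,s-1) + f(t-1,s+1) for s ≥ 0; f(t,s) = 0 for s < 0.
t=0: f(0,0)=1
t=1: f(1,1)=1
t=2: f(2,0)=1 f(2,2)=1
Σ_s f(2,s) = 2
P = 2/4 = 1/2

Answer: 1/2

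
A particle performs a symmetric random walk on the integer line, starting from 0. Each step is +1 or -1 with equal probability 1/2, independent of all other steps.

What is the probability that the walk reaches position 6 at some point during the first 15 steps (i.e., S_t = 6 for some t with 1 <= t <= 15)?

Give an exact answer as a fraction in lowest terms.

Answer: 1941/16384

Derivation:
Count via complement. Let g(t,s) = #length-t paths at position s with S_1..S_t all ≠ 6.
g(t,s) = g(t-1,s-1) + g(t-1,s+1) for s ≠ 6; g(t,6) = 0.
t=0: g(0,0)=1
t=1: g(1,-1)=1 g(1,1)=1
t=2: g(2,-2)=1 g(2,0)=2 g(2,2)=1
t=3: g(3,-3)=1 g(3,-1)=3 g(3,1)=3 g(3,3)=1
t=4: g(4,-4)=1 g(4,-2)=4 g(4,0)=6 g(4,2)=4 g(4,4)=1
t=5: g(5,-5)=1 g(5,-3)=5 g(5,-1)=10 g(5,1)=10 g(5,3)=5 g(5,5)=1
t=6: g(6,-6)=1 g(6,-4)=6 g(6,-2)=15 g(6,0)=20 g(6,2)=15 g(6,4)=6
t=7: g(7,-7)=1 g(7,-5)=7 g(7,-3)=21 g(7,-1)=35 g(7,1)=35 g(7,3)=21 g(7,5)=6
t=8: g(8,-8)=1 g(8,-6)=8 g(8,-4)=28 g(8,-2)=56 g(8,0)=70 g(8,2)=56 g(8,4)=27
t=9: g(9,-9)=1 g(9,-7)=9 g(9,-5)=36 g(9,-3)=84 g(9,-1)=126 g(9,1)=126 g(9,3)=83 g(9,5)=27
t=10: g(10,-10)=1 g(10,-8)=10 g(10,-6)=45 g(10,-4)=120 g(10,-2)=210 g(10,0)=252 g(10,2)=209 g(10,4)=110
t=11: g(11,-11)=1 g(11,-9)=11 g(11,-7)=55 g(11,-5)=165 g(11,-3)=330 g(11,-1)=462 g(11,1)=461 g(11,3)=319 g(11,5)=110
t=12: g(12,-12)=1 g(12,-10)=12 g(12,-8)=66 g(12,-6)=220 g(12,-4)=495 g(12,-2)=792 g(12,0)=923 g(12,2)=780 g(12,4)=429
t=13: g(13,-13)=1 g(13,-11)=13 g(13,-9)=78 g(13,-7)=286 g(13,-5)=715 g(13,-3)=1287 g(13,-1)=1715 g(13,1)=1703 g(13,3)=1209 g(13,5)=429
t=14: g(14,-14)=1 g(14,-12)=14 g(14,-10)=91 g(14,-8)=364 g(14,-6)=1001 g(14,-4)=2002 g(14,-2)=3002 g(14,0)=3418 g(14,2)=2912 g(14,4)=1638
t=15: g(15,-15)=1 g(15,-13)=15 g(15,-11)=105 g(15,-9)=455 g(15,-7)=1365 g(15,-5)=3003 g(15,-3)=5004 g(15,-1)=6420 g(15,1)=6330 g(15,3)=4550 g(15,5)=1638
Paths never hitting 6: Σ_s g(15,s) = 28886
Paths hitting 6: 2^15 - 28886 = 3882
P = 3882/32768 = 1941/16384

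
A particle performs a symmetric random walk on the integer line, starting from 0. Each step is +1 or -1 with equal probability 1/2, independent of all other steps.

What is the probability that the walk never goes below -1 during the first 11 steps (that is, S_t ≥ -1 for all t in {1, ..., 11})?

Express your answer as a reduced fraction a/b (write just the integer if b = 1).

Let f(t,s) = #length-t paths at position s with S_1..S_t all ≥ -1.
f(t,s) = f(t-1,s-1) + f(t-1,s+1) for s ≥ -1; f(t,s) = 0 for s < -1.
t=0: f(0,0)=1
t=1: f(1,-1)=1 f(1,1)=1
t=2: f(2,0)=2 f(2,2)=1
t=3: f(3,-1)=2 f(3,1)=3 f(3,3)=1
t=4: f(4,0)=5 f(4,2)=4 f(4,4)=1
t=5: f(5,-1)=5 f(5,1)=9 f(5,3)=5 f(5,5)=1
t=6: f(6,0)=14 f(6,2)=14 f(6,4)=6 f(6,6)=1
t=7: f(7,-1)=14 f(7,1)=28 f(7,3)=20 f(7,5)=7 f(7,7)=1
t=8: f(8,0)=42 f(8,2)=48 f(8,4)=27 f(8,6)=8 f(8,8)=1
t=9: f(9,-1)=42 f(9,1)=90 f(9,3)=75 f(9,5)=35 f(9,7)=9 f(9,9)=1
t=10: f(10,0)=132 f(10,2)=165 f(10,4)=110 f(10,6)=44 f(10,8)=10 f(10,10)=1
t=11: f(11,-1)=132 f(11,1)=297 f(11,3)=275 f(11,5)=154 f(11,7)=54 f(11,9)=11 f(11,11)=1
Σ_s f(11,s) = 924
P = 924/2048 = 231/512

Answer: 231/512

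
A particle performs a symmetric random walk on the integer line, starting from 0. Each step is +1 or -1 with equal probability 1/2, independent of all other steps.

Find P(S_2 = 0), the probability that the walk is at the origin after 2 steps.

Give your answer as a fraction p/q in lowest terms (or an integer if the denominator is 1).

To return to 0 after 2 steps: need exactly 1 step of +1 and 1 of -1.
Favorable paths: C(2,1) = 2
Total paths: 2^2 = 4
P = 2/4 = 1/2

Answer: 1/2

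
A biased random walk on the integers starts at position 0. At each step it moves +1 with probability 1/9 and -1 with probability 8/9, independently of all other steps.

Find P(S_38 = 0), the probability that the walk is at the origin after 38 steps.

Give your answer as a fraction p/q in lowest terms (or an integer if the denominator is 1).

Answer: 1697929780042580068873011200/608266787713357709119683992618861307

Derivation:
To be at 0 after 38 steps: need exactly 19 steps of +1 and 19 of -1.
Number of such sequences: C(38,19) = 35345263800
Each has probability (1/9)^19 · (8/9)^19 = 144115188075855872/1824800363140073127359051977856583921
P = 35345263800 · 144115188075855872/1824800363140073127359051977856583921 = 1697929780042580068873011200/608266787713357709119683992618861307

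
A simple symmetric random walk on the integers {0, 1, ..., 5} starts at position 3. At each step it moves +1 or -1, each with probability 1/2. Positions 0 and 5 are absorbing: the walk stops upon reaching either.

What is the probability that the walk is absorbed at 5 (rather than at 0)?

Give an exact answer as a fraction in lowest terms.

Symmetric walk (p = 1/2): the harmonic-function argument gives P(hit 5 before 0 | start at 3) = a/N.
P = 3/5 = 3/5

Answer: 3/5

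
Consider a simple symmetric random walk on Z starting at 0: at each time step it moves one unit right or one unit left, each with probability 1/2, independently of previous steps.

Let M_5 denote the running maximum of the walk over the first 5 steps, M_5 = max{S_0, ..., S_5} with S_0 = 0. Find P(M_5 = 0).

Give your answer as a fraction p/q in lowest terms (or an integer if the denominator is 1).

Let M_5 = max(S_0,...,S_5). Use the reflection principle: for j ≥ 1, #{paths with M_5 ≥ j} = #{S_5 ≥ j} + #{S_5 ≥ j+1}.
P(M_5 ≥ 0) = 1 since S_0 = 0, so #{M_5 ≥ 0} = 32.
#{M_5 ≥ 1} = #{S_5 ≥ 1} + #{S_5 ≥ 2} = 16 + 6 = 22.
#{M_5 = 0} = 32 - 22 = 10.
P(M_5 = 0) = 10/32 = 5/16

Answer: 5/16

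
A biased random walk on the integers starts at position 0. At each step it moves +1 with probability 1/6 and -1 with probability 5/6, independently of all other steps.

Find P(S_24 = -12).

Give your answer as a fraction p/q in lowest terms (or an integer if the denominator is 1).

Answer: 128360748291015625/1184595334580404224

Derivation:
To reach position -12 after 24 steps: need 6 steps of +1 and 18 steps of -1.
Number of such sequences: C(24,6) = 134596
Each has probability (1/6)^6 · (5/6)^18 = 3814697265625/4738381338321616896
P = 134596 · 3814697265625/4738381338321616896 = 128360748291015625/1184595334580404224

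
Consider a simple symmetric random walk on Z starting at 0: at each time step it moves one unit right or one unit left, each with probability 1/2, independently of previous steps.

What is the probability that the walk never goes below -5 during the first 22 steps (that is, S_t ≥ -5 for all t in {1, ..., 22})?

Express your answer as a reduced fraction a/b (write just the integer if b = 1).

Let f(t,s) = #length-t paths at position s with S_1..S_t all ≥ -5.
f(t,s) = f(t-1,s-1) + f(t-1,s+1) for s ≥ -5; f(t,s) = 0 for s < -5.
t=0: f(0,0)=1
t=1: f(1,-1)=1 f(1,1)=1
t=2: f(2,-2)=1 f(2,0)=2 f(2,2)=1
t=3: f(3,-3)=1 f(3,-1)=3 f(3,1)=3 f(3,3)=1
t=4: f(4,-4)=1 f(4,-2)=4 f(4,0)=6 f(4,2)=4 f(4,4)=1
t=5: f(5,-5)=1 f(5,-3)=5 f(5,-1)=10 f(5,1)=10 f(5,3)=5 f(5,5)=1
t=6: f(6,-4)=6 f(6,-2)=15 f(6,0)=20 f(6,2)=15 f(6,4)=6 f(6,6)=1
t=7: f(7,-5)=6 f(7,-3)=21 f(7,-1)=35 f(7,1)=35 f(7,3)=21 f(7,5)=7 f(7,7)=1
t=8: f(8,-4)=27 f(8,-2)=56 f(8,0)=70 f(8,2)=56 f(8,4)=28 f(8,6)=8 f(8,8)=1
t=9: f(9,-5)=27 f(9,-3)=83 f(9,-1)=126 f(9,1)=126 f(9,3)=84 f(9,5)=36 f(9,7)=9 f(9,9)=1
t=10: f(10,-4)=110 f(10,-2)=209 f(10,0)=252 f(10,2)=210 f(10,4)=120 f(10,6)=45 f(10,8)=10 f(10,10)=1
t=11: f(11,-5)=110 f(11,-3)=319 f(11,-1)=461 f(11,1)=462 f(11,3)=330 f(11,5)=165 f(11,7)=55 f(11,9)=11 f(11,11)=1
t=12: f(12,-4)=429 f(12,-2)=780 f(12,0)=923 f(12,2)=792 f(12,4)=495 f(12,6)=220 f(12,8)=66 f(12,10)=12 f(12,12)=1
t=13: f(13,-5)=429 f(13,-3)=1209 f(13,-1)=1703 f(13,1)=1715 f(13,3)=1287 f(13,5)=715 f(13,7)=286 f(13,9)=78 f(13,11)=13 f(13,13)=1
t=14: f(14,-4)=1638 f(14,-2)=2912 f(14,0)=3418 f(14,2)=3002 f(14,4)=2002 f(14,6)=1001 f(14,8)=364 f(14,10)=91 f(14,12)=14 f(14,14)=1
t=15: f(15,-5)=1638 f(15,-3)=4550 f(15,-1)=6330 f(15,1)=6420 f(15,3)=5004 f(15,5)=3003 f(15,7)=1365 f(15,9)=455 f(15,11)=105 f(15,13)=15 f(15,15)=1
t=16: f(16,-4)=6188 f(16,-2)=10880 f(16,0)=12750 f(16,2)=11424 f(16,4)=8007 f(16,6)=4368 f(16,8)=1820 f(16,10)=560 f(16,12)=120 f(16,14)=16 f(16,16)=1
t=17: f(17,-5)=6188 f(17,-3)=17068 f(17,-1)=23630 f(17,1)=24174 f(17,3)=19431 f(17,5)=12375 f(17,7)=6188 f(17,9)=2380 f(17,11)=680 f(17,13)=136 f(17,15)=17 f(17,17)=1
t=18: f(18,-4)=23256 f(18,-2)=40698 f(18,0)=47804 f(18,2)=43605 f(18,4)=31806 f(18,6)=18563 f(18,8)=8568 f(18,10)=3060 f(18,12)=816 f(18,14)=153 f(18,16)=18 f(18,18)=1
t=19: f(19,-5)=23256 f(19,-3)=63954 f(19,-1)=88502 f(19,1)=91409 f(19,3)=75411 f(19,5)=50369 f(19,7)=27131 f(19,9)=11628 f(19,11)=3876 f(19,13)=969 f(19,15)=171 f(19,17)=19 f(19,19)=1
t=20: f(20,-4)=87210 f(20,-2)=152456 f(20,0)=179911 f(20,2)=166820 f(20,4)=125780 f(20,6)=77500 f(20,8)=38759 f(20,10)=15504 f(20,12)=4845 f(20,14)=1140 f(20,16)=190 f(20,18)=20 f(20,20)=1
t=21: f(21,-5)=87210 f(21,-3)=239666 f(21,-1)=332367 f(21,1)=346731 f(21,3)=292600 f(21,5)=203280 f(21,7)=116259 f(21,9)=54263 f(21,11)=20349 f(21,13)=5985 f(21,15)=1330 f(21,17)=210 f(21,19)=21 f(21,21)=1
t=22: f(22,-4)=326876 f(22,-2)=572033 f(22,0)=679098 f(22,2)=639331 f(22,4)=495880 f(22,6)=319539 f(22,8)=170522 f(22,10)=74612 f(22,12)=26334 f(22,14)=7315 f(22,16)=1540 f(22,18)=231 f(22,20)=22 f(22,22)=1
Σ_s f(22,s) = 3313334
P = 3313334/4194304 = 1656667/2097152

Answer: 1656667/2097152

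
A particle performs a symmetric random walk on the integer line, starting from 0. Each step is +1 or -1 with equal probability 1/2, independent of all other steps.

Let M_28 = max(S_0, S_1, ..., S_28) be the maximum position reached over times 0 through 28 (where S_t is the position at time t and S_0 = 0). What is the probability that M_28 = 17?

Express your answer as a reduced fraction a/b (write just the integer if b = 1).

Let M_28 = max(S_0,...,S_28). Use the reflection principle: for j ≥ 1, #{paths with M_28 ≥ j} = #{S_28 ≥ j} + #{S_28 ≥ j+1}.
By reflection, #{M_28 ≥ 17} = #{S_28 ≥ 17} + #{S_28 ≥ 18} = 122438 + 122438 = 244876.
#{M_28 ≥ 18} = #{S_28 ≥ 18} + #{S_28 ≥ 19} = 122438 + 24158 = 146596.
#{M_28 = 17} = 244876 - 146596 = 98280.
P(M_28 = 17) = 98280/268435456 = 12285/33554432

Answer: 12285/33554432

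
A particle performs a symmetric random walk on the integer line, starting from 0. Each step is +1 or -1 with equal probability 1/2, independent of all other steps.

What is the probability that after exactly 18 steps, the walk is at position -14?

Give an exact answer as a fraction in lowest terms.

To reach position -14 after 18 steps: need 2 steps of +1 and 16 of -1.
Favorable paths: C(18,2) = 153
Total paths: 2^18 = 262144
P = 153/262144 = 153/262144

Answer: 153/262144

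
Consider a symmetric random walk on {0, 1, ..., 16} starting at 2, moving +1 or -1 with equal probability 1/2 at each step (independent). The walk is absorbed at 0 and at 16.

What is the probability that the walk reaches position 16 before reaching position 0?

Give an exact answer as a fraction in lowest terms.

Answer: 1/8

Derivation:
Symmetric walk (p = 1/2): the harmonic-function argument gives P(hit 16 before 0 | start at 2) = a/N.
P = 2/16 = 1/8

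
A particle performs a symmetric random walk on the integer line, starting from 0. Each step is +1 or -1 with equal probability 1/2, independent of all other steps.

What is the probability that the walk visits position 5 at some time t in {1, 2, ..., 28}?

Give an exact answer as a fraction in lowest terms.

Count via complement. Let g(t,s) = #length-t paths at position s with S_1..S_t all ≠ 5.
g(t,s) = g(t-1,s-1) + g(t-1,s+1) for s ≠ 5; g(t,5) = 0.
t=0: g(0,0)=1
t=1: g(1,-1)=1 g(1,1)=1
t=2: g(2,-2)=1 g(2,0)=2 g(2,2)=1
t=3: g(3,-3)=1 g(3,-1)=3 g(3,1)=3 g(3,3)=1
t=4: g(4,-4)=1 g(4,-2)=4 g(4,0)=6 g(4,2)=4 g(4,4)=1
t=5: g(5,-5)=1 g(5,-3)=5 g(5,-1)=10 g(5,1)=10 g(5,3)=5
t=6: g(6,-6)=1 g(6,-4)=6 g(6,-2)=15 g(6,0)=20 g(6,2)=15 g(6,4)=5
t=7: g(7,-7)=1 g(7,-5)=7 g(7,-3)=21 g(7,-1)=35 g(7,1)=35 g(7,3)=20
t=8: g(8,-8)=1 g(8,-6)=8 g(8,-4)=28 g(8,-2)=56 g(8,0)=70 g(8,2)=55 g(8,4)=20
t=9: g(9,-9)=1 g(9,-7)=9 g(9,-5)=36 g(9,-3)=84 g(9,-1)=126 g(9,1)=125 g(9,3)=75
t=10: g(10,-10)=1 g(10,-8)=10 g(10,-6)=45 g(10,-4)=120 g(10,-2)=210 g(10,0)=251 g(10,2)=200 g(10,4)=75
t=11: g(11,-11)=1 g(11,-9)=11 g(11,-7)=55 g(11,-5)=165 g(11,-3)=330 g(11,-1)=461 g(11,1)=451 g(11,3)=275
t=12: g(12,-12)=1 g(12,-10)=12 g(12,-8)=66 g(12,-6)=220 g(12,-4)=495 g(12,-2)=791 g(12,0)=912 g(12,2)=726 g(12,4)=275
t=13: g(13,-13)=1 g(13,-11)=13 g(13,-9)=78 g(13,-7)=286 g(13,-5)=715 g(13,-3)=1286 g(13,-1)=1703 g(13,1)=1638 g(13,3)=1001
t=14: g(14,-14)=1 g(14,-12)=14 g(14,-10)=91 g(14,-8)=364 g(14,-6)=1001 g(14,-4)=2001 g(14,-2)=2989 g(14,0)=3341 g(14,2)=2639 g(14,4)=1001
t=15: g(15,-15)=1 g(15,-13)=15 g(15,-11)=105 g(15,-9)=455 g(15,-7)=1365 g(15,-5)=3002 g(15,-3)=4990 g(15,-1)=6330 g(15,1)=5980 g(15,3)=3640
t=16: g(16,-16)=1 g(16,-14)=16 g(16,-12)=120 g(16,-10)=560 g(16,-8)=1820 g(16,-6)=4367 g(16,-4)=7992 g(16,-2)=11320 g(16,0)=12310 g(16,2)=9620 g(16,4)=3640
t=17: g(17,-17)=1 g(17,-15)=17 g(17,-13)=136 g(17,-11)=680 g(17,-9)=2380 g(17,-7)=6187 g(17,-5)=12359 g(17,-3)=19312 g(17,-1)=23630 g(17,1)=21930 g(17,3)=13260
t=18: g(18,-18)=1 g(18,-16)=18 g(18,-14)=153 g(18,-12)=816 g(18,-10)=3060 g(18,-8)=8567 g(18,-6)=18546 g(18,-4)=31671 g(18,-2)=42942 g(18,0)=45560 g(18,2)=35190 g(18,4)=13260
t=19: g(19,-19)=1 g(19,-17)=19 g(19,-15)=171 g(19,-13)=969 g(19,-11)=3876 g(19,-9)=11627 g(19,-7)=27113 g(19,-5)=50217 g(19,-3)=74613 g(19,-1)=88502 g(19,1)=80750 g(19,3)=48450
t=20: g(20,-20)=1 g(20,-18)=20 g(20,-16)=190 g(20,-14)=1140 g(20,-12)=4845 g(20,-10)=15503 g(20,-8)=38740 g(20,-6)=77330 g(20,-4)=124830 g(20,-2)=163115 g(20,0)=169252 g(20,2)=129200 g(20,4)=48450
t=21: g(21,-21)=1 g(21,-19)=21 g(21,-17)=210 g(21,-15)=1330 g(21,-13)=5985 g(21,-11)=20348 g(21,-9)=54243 g(21,-7)=116070 g(21,-5)=202160 g(21,-3)=287945 g(21,-1)=332367 g(21,1)=298452 g(21,3)=177650
t=22: g(22,-22)=1 g(22,-20)=22 g(22,-18)=231 g(22,-16)=1540 g(22,-14)=7315 g(22,-12)=26333 g(22,-10)=74591 g(22,-8)=170313 g(22,-6)=318230 g(22,-4)=490105 g(22,-2)=620312 g(22,0)=630819 g(22,2)=476102 g(22,4)=177650
t=23: g(23,-23)=1 g(23,-21)=23 g(23,-19)=253 g(23,-17)=1771 g(23,-15)=8855 g(23,-13)=33648 g(23,-11)=100924 g(23,-9)=244904 g(23,-7)=488543 g(23,-5)=808335 g(23,-3)=1110417 g(23,-1)=1251131 g(23,1)=1106921 g(23,3)=653752
t=24: g(24,-24)=1 g(24,-22)=24 g(24,-20)=276 g(24,-18)=2024 g(24,-16)=10626 g(24,-14)=42503 g(24,-12)=134572 g(24,-10)=345828 g(24,-8)=733447 g(24,-6)=1296878 g(24,-4)=1918752 g(24,-2)=2361548 g(24,0)=2358052 g(24,2)=1760673 g(24,4)=653752
t=25: g(25,-25)=1 g(25,-23)=25 g(25,-21)=300 g(25,-19)=2300 g(25,-17)=12650 g(25,-15)=53129 g(25,-13)=177075 g(25,-11)=480400 g(25,-9)=1079275 g(25,-7)=2030325 g(25,-5)=3215630 g(25,-3)=4280300 g(25,-1)=4719600 g(25,1)=4118725 g(25,3)=2414425
t=26: g(26,-26)=1 g(26,-24)=26 g(26,-22)=325 g(26,-20)=2600 g(26,-18)=14950 g(26,-16)=65779 g(26,-14)=230204 g(26,-12)=657475 g(26,-10)=1559675 g(26,-8)=3109600 g(26,-6)=5245955 g(26,-4)=7495930 g(26,-2)=8999900 g(26,0)=8838325 g(26,2)=6533150 g(26,4)=2414425
t=27: g(27,-27)=1 g(27,-25)=27 g(27,-23)=351 g(27,-21)=2925 g(27,-19)=17550 g(27,-17)=80729 g(27,-15)=295983 g(27,-13)=887679 g(27,-11)=2217150 g(27,-9)=4669275 g(27,-7)=8355555 g(27,-5)=12741885 g(27,-3)=16495830 g(27,-1)=17838225 g(27,1)=15371475 g(27,3)=8947575
t=28: g(28,-28)=1 g(28,-26)=28 g(28,-24)=378 g(28,-22)=3276 g(28,-20)=20475 g(28,-18)=98279 g(28,-16)=376712 g(28,-14)=1183662 g(28,-12)=3104829 g(28,-10)=6886425 g(28,-8)=13024830 g(28,-6)=21097440 g(28,-4)=29237715 g(28,-2)=34334055 g(28,0)=33209700 g(28,2)=24319050 g(28,4)=8947575
Paths never hitting 5: Σ_s g(28,s) = 175844430
Paths hitting 5: 2^28 - 175844430 = 92591026
P = 92591026/268435456 = 46295513/134217728

Answer: 46295513/134217728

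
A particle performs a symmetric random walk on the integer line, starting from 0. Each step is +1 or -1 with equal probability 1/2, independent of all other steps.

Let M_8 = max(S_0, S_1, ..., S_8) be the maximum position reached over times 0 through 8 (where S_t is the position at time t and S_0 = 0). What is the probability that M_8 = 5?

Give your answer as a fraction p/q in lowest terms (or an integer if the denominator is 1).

Let M_8 = max(S_0,...,S_8). Use the reflection principle: for j ≥ 1, #{paths with M_8 ≥ j} = #{S_8 ≥ j} + #{S_8 ≥ j+1}.
By reflection, #{M_8 ≥ 5} = #{S_8 ≥ 5} + #{S_8 ≥ 6} = 9 + 9 = 18.
#{M_8 ≥ 6} = #{S_8 ≥ 6} + #{S_8 ≥ 7} = 9 + 1 = 10.
#{M_8 = 5} = 18 - 10 = 8.
P(M_8 = 5) = 8/256 = 1/32

Answer: 1/32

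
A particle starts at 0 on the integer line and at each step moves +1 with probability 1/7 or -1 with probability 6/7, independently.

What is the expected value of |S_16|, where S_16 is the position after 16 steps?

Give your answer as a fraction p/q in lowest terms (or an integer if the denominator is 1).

S_16 takes values m ≡ 0 (mod 2) with |m| ≤ 16; P(S_16=m) = C(16,(16+m)/2) · (1/7)^((16+m)/2) · (6/7)^((16-m)/2).
Distribution: P(S=-16)=2821109907456/33232930569601, P(S=-14)=7522959753216/33232930569601, P(S=-12)=9403699691520/33232930569601, P(S=-10)=1044855521280/4747561509943, P(S=-8)=565963407360/4747561509943, P(S=-6)=226385362944/4747561509943, P(S=-4)=69173305344/4747561509943, P(S=-2)=115288842240/33232930569601, P(S=0)=21616657920/33232930569601, P(S=2)=3202467840/33232930569601, P(S=4)=53374464/4747561509943, P(S=6)=4852224/4747561509943, P(S=8)=336960/4747561509943, P(S=10)=17280/4747561509943, P(S=12)=4320/33232930569601, P(S=14)=96/33232930569601, P(S=16)=1/33232930569601
E[|S_16|] = Σ_m |m|·P(S_16=m) = 379821167488720/33232930569601

Answer: 379821167488720/33232930569601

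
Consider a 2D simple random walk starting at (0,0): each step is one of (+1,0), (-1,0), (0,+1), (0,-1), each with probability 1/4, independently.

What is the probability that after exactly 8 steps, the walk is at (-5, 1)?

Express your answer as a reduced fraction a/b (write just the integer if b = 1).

Let h be the number of horizontal steps (so 8-h are vertical). To end at (-5,1) need (h-5)/2 right-steps and ((8-h)+1)/2 up-steps.
Sum over h with 5 ≤ h ≤ 7, h ≡ 1 (mod 2), 8-h ≡ 1 (mod 2):
h=5: C(8,5)·C(5,0)·C(3,2) = 56·1·3 = 168
h=7: C(8,7)·C(7,1)·C(1,1) = 8·7·1 = 56
Total favorable: 224
Total paths: 4^8 = 65536
P = 224/65536 = 7/2048

Answer: 7/2048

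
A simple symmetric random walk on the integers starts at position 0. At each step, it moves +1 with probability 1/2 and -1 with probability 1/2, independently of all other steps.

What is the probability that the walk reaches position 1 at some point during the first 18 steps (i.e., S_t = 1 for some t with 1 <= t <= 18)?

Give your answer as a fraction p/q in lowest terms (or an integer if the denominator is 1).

Count via complement. Let g(t,s) = #length-t paths at position s with S_1..S_t all ≠ 1.
g(t,s) = g(t-1,s-1) + g(t-1,s+1) for s ≠ 1; g(t,1) = 0.
t=0: g(0,0)=1
t=1: g(1,-1)=1
t=2: g(2,-2)=1 g(2,0)=1
t=3: g(3,-3)=1 g(3,-1)=2
t=4: g(4,-4)=1 g(4,-2)=3 g(4,0)=2
t=5: g(5,-5)=1 g(5,-3)=4 g(5,-1)=5
t=6: g(6,-6)=1 g(6,-4)=5 g(6,-2)=9 g(6,0)=5
t=7: g(7,-7)=1 g(7,-5)=6 g(7,-3)=14 g(7,-1)=14
t=8: g(8,-8)=1 g(8,-6)=7 g(8,-4)=20 g(8,-2)=28 g(8,0)=14
t=9: g(9,-9)=1 g(9,-7)=8 g(9,-5)=27 g(9,-3)=48 g(9,-1)=42
t=10: g(10,-10)=1 g(10,-8)=9 g(10,-6)=35 g(10,-4)=75 g(10,-2)=90 g(10,0)=42
t=11: g(11,-11)=1 g(11,-9)=10 g(11,-7)=44 g(11,-5)=110 g(11,-3)=165 g(11,-1)=132
t=12: g(12,-12)=1 g(12,-10)=11 g(12,-8)=54 g(12,-6)=154 g(12,-4)=275 g(12,-2)=297 g(12,0)=132
t=13: g(13,-13)=1 g(13,-11)=12 g(13,-9)=65 g(13,-7)=208 g(13,-5)=429 g(13,-3)=572 g(13,-1)=429
t=14: g(14,-14)=1 g(14,-12)=13 g(14,-10)=77 g(14,-8)=273 g(14,-6)=637 g(14,-4)=1001 g(14,-2)=1001 g(14,0)=429
t=15: g(15,-15)=1 g(15,-13)=14 g(15,-11)=90 g(15,-9)=350 g(15,-7)=910 g(15,-5)=1638 g(15,-3)=2002 g(15,-1)=1430
t=16: g(16,-16)=1 g(16,-14)=15 g(16,-12)=104 g(16,-10)=440 g(16,-8)=1260 g(16,-6)=2548 g(16,-4)=3640 g(16,-2)=3432 g(16,0)=1430
t=17: g(17,-17)=1 g(17,-15)=16 g(17,-13)=119 g(17,-11)=544 g(17,-9)=1700 g(17,-7)=3808 g(17,-5)=6188 g(17,-3)=7072 g(17,-1)=4862
t=18: g(18,-18)=1 g(18,-16)=17 g(18,-14)=135 g(18,-12)=663 g(18,-10)=2244 g(18,-8)=5508 g(18,-6)=9996 g(18,-4)=13260 g(18,-2)=11934 g(18,0)=4862
Paths never hitting 1: Σ_s g(18,s) = 48620
Paths hitting 1: 2^18 - 48620 = 213524
P = 213524/262144 = 53381/65536

Answer: 53381/65536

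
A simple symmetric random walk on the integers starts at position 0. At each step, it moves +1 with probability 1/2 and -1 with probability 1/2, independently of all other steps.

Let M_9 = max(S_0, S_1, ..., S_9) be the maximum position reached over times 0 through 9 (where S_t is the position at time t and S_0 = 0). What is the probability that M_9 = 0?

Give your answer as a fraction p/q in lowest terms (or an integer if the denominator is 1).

Answer: 63/256

Derivation:
Let M_9 = max(S_0,...,S_9). Use the reflection principle: for j ≥ 1, #{paths with M_9 ≥ j} = #{S_9 ≥ j} + #{S_9 ≥ j+1}.
P(M_9 ≥ 0) = 1 since S_0 = 0, so #{M_9 ≥ 0} = 512.
#{M_9 ≥ 1} = #{S_9 ≥ 1} + #{S_9 ≥ 2} = 256 + 130 = 386.
#{M_9 = 0} = 512 - 386 = 126.
P(M_9 = 0) = 126/512 = 63/256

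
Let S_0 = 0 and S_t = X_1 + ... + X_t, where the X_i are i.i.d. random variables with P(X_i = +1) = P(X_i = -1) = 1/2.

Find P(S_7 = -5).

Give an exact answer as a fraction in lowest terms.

To reach position -5 after 7 steps: need 1 step of +1 and 6 of -1.
Favorable paths: C(7,1) = 7
Total paths: 2^7 = 128
P = 7/128 = 7/128

Answer: 7/128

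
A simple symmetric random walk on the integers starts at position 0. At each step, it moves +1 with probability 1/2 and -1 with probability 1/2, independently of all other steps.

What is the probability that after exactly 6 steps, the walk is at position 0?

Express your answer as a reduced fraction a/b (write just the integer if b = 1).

To return to 0 after 6 steps: need exactly 3 steps of +1 and 3 of -1.
Favorable paths: C(6,3) = 20
Total paths: 2^6 = 64
P = 20/64 = 5/16

Answer: 5/16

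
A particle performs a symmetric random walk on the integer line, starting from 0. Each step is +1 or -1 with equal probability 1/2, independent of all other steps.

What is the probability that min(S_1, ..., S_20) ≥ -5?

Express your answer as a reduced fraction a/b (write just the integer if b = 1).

Let f(t,s) = #length-t paths at position s with S_1..S_t all ≥ -5.
f(t,s) = f(t-1,s-1) + f(t-1,s+1) for s ≥ -5; f(t,s) = 0 for s < -5.
t=0: f(0,0)=1
t=1: f(1,-1)=1 f(1,1)=1
t=2: f(2,-2)=1 f(2,0)=2 f(2,2)=1
t=3: f(3,-3)=1 f(3,-1)=3 f(3,1)=3 f(3,3)=1
t=4: f(4,-4)=1 f(4,-2)=4 f(4,0)=6 f(4,2)=4 f(4,4)=1
t=5: f(5,-5)=1 f(5,-3)=5 f(5,-1)=10 f(5,1)=10 f(5,3)=5 f(5,5)=1
t=6: f(6,-4)=6 f(6,-2)=15 f(6,0)=20 f(6,2)=15 f(6,4)=6 f(6,6)=1
t=7: f(7,-5)=6 f(7,-3)=21 f(7,-1)=35 f(7,1)=35 f(7,3)=21 f(7,5)=7 f(7,7)=1
t=8: f(8,-4)=27 f(8,-2)=56 f(8,0)=70 f(8,2)=56 f(8,4)=28 f(8,6)=8 f(8,8)=1
t=9: f(9,-5)=27 f(9,-3)=83 f(9,-1)=126 f(9,1)=126 f(9,3)=84 f(9,5)=36 f(9,7)=9 f(9,9)=1
t=10: f(10,-4)=110 f(10,-2)=209 f(10,0)=252 f(10,2)=210 f(10,4)=120 f(10,6)=45 f(10,8)=10 f(10,10)=1
t=11: f(11,-5)=110 f(11,-3)=319 f(11,-1)=461 f(11,1)=462 f(11,3)=330 f(11,5)=165 f(11,7)=55 f(11,9)=11 f(11,11)=1
t=12: f(12,-4)=429 f(12,-2)=780 f(12,0)=923 f(12,2)=792 f(12,4)=495 f(12,6)=220 f(12,8)=66 f(12,10)=12 f(12,12)=1
t=13: f(13,-5)=429 f(13,-3)=1209 f(13,-1)=1703 f(13,1)=1715 f(13,3)=1287 f(13,5)=715 f(13,7)=286 f(13,9)=78 f(13,11)=13 f(13,13)=1
t=14: f(14,-4)=1638 f(14,-2)=2912 f(14,0)=3418 f(14,2)=3002 f(14,4)=2002 f(14,6)=1001 f(14,8)=364 f(14,10)=91 f(14,12)=14 f(14,14)=1
t=15: f(15,-5)=1638 f(15,-3)=4550 f(15,-1)=6330 f(15,1)=6420 f(15,3)=5004 f(15,5)=3003 f(15,7)=1365 f(15,9)=455 f(15,11)=105 f(15,13)=15 f(15,15)=1
t=16: f(16,-4)=6188 f(16,-2)=10880 f(16,0)=12750 f(16,2)=11424 f(16,4)=8007 f(16,6)=4368 f(16,8)=1820 f(16,10)=560 f(16,12)=120 f(16,14)=16 f(16,16)=1
t=17: f(17,-5)=6188 f(17,-3)=17068 f(17,-1)=23630 f(17,1)=24174 f(17,3)=19431 f(17,5)=12375 f(17,7)=6188 f(17,9)=2380 f(17,11)=680 f(17,13)=136 f(17,15)=17 f(17,17)=1
t=18: f(18,-4)=23256 f(18,-2)=40698 f(18,0)=47804 f(18,2)=43605 f(18,4)=31806 f(18,6)=18563 f(18,8)=8568 f(18,10)=3060 f(18,12)=816 f(18,14)=153 f(18,16)=18 f(18,18)=1
t=19: f(19,-5)=23256 f(19,-3)=63954 f(19,-1)=88502 f(19,1)=91409 f(19,3)=75411 f(19,5)=50369 f(19,7)=27131 f(19,9)=11628 f(19,11)=3876 f(19,13)=969 f(19,15)=171 f(19,17)=19 f(19,19)=1
t=20: f(20,-4)=87210 f(20,-2)=152456 f(20,0)=179911 f(20,2)=166820 f(20,4)=125780 f(20,6)=77500 f(20,8)=38759 f(20,10)=15504 f(20,12)=4845 f(20,14)=1140 f(20,16)=190 f(20,18)=20 f(20,20)=1
Σ_s f(20,s) = 850136
P = 850136/1048576 = 106267/131072

Answer: 106267/131072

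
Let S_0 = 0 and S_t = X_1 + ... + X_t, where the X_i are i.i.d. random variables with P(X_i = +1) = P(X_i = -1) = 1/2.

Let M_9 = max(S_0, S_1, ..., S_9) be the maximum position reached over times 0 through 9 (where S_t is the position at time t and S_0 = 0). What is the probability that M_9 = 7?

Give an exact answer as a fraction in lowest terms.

Let M_9 = max(S_0,...,S_9). Use the reflection principle: for j ≥ 1, #{paths with M_9 ≥ j} = #{S_9 ≥ j} + #{S_9 ≥ j+1}.
By reflection, #{M_9 ≥ 7} = #{S_9 ≥ 7} + #{S_9 ≥ 8} = 10 + 1 = 11.
#{M_9 ≥ 8} = #{S_9 ≥ 8} + #{S_9 ≥ 9} = 1 + 1 = 2.
#{M_9 = 7} = 11 - 2 = 9.
P(M_9 = 7) = 9/512 = 9/512

Answer: 9/512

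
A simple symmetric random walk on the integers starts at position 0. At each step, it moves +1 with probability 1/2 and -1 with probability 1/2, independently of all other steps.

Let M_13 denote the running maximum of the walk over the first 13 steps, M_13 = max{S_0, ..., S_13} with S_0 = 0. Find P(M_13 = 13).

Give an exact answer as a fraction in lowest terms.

Let M_13 = max(S_0,...,S_13). Use the reflection principle: for j ≥ 1, #{paths with M_13 ≥ j} = #{S_13 ≥ j} + #{S_13 ≥ j+1}.
By reflection, #{M_13 ≥ 13} = #{S_13 ≥ 13} + #{S_13 ≥ 14} = 1 + 0 = 1.
#{M_13 ≥ 14} = #{S_13 ≥ 14} + #{S_13 ≥ 15} = 0 + 0 = 0.
#{M_13 = 13} = 1 - 0 = 1.
P(M_13 = 13) = 1/8192 = 1/8192

Answer: 1/8192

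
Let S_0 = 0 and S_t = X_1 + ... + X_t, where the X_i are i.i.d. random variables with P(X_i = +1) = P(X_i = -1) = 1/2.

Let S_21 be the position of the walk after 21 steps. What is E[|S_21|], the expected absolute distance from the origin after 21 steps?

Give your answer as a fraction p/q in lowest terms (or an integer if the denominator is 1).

Answer: 969969/262144

Derivation:
S_21 takes values m ≡ 1 (mod 2) with |m| ≤ 21; P(S_21=m) = C(21,(21+m)/2)/2^21.
Total paths: 2^21 = 2097152
Distribution: P(S=-21)=1/2097152, P(S=-19)=21/2097152, P(S=-17)=210/2097152, P(S=-15)=1330/2097152, P(S=-13)=5985/2097152, P(S=-11)=20349/2097152, P(S=-9)=54264/2097152, P(S=-7)=116280/2097152, P(S=-5)=203490/2097152, P(S=-3)=293930/2097152, P(S=-1)=352716/2097152, P(S=1)=352716/2097152, P(S=3)=293930/2097152, P(S=5)=203490/2097152, P(S=7)=116280/2097152, P(S=9)=54264/2097152, P(S=11)=20349/2097152, P(S=13)=5985/2097152, P(S=15)=1330/2097152, P(S=17)=210/2097152, P(S=19)=21/2097152, P(S=21)=1/2097152
E[|S_21|] = Σ_m |m|·P(S_21=m) = 7759752/2097152 = 969969/262144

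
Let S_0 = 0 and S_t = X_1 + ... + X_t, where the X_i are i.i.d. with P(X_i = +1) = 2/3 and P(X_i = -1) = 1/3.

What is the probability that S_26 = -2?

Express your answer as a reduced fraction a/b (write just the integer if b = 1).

To reach position -2 after 26 steps: need 12 steps of +1 and 14 steps of -1.
Number of such sequences: C(26,12) = 9657700
Each has probability (2/3)^12 · (1/3)^14 = 4096/2541865828329
P = 9657700 · 4096/2541865828329 = 39557939200/2541865828329

Answer: 39557939200/2541865828329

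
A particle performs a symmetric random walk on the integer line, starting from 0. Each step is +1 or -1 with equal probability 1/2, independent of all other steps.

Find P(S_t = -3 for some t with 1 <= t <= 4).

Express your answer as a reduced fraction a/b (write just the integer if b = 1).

Answer: 1/8

Derivation:
Count via complement. Let g(t,s) = #length-t paths at position s with S_1..S_t all ≠ -3.
g(t,s) = g(t-1,s-1) + g(t-1,s+1) for s ≠ -3; g(t,-3) = 0.
t=0: g(0,0)=1
t=1: g(1,-1)=1 g(1,1)=1
t=2: g(2,-2)=1 g(2,0)=2 g(2,2)=1
t=3: g(3,-1)=3 g(3,1)=3 g(3,3)=1
t=4: g(4,-2)=3 g(4,0)=6 g(4,2)=4 g(4,4)=1
Paths never hitting -3: Σ_s g(4,s) = 14
Paths hitting -3: 2^4 - 14 = 2
P = 2/16 = 1/8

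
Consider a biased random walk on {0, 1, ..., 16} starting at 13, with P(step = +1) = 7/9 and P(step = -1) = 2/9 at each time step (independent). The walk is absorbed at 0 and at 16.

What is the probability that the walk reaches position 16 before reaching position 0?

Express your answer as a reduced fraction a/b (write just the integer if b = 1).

Biased walk: p = 7/9, q = 2/9, r = q/p = 2/7
Gambler's ruin: P(hit 16 before 0 | start at 13) = (1 - r^a)/(1 - r^N)
r^13 = 8192/96889010407; r^16 = 65536/33232930569601
P = (1 - 8192/96889010407) / (1 - 65536/33232930569601) = 96889002215/96889010407 / 33232930504065/33232930569601 = 6646585551949/6646586100813

Answer: 6646585551949/6646586100813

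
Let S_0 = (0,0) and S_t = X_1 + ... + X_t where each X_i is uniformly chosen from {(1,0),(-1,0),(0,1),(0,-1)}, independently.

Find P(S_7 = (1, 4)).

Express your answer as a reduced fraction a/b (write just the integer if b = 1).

Answer: 147/16384

Derivation:
Let h be the number of horizontal steps (so 7-h are vertical). To end at (1,4) need (h+1)/2 right-steps and ((7-h)+4)/2 up-steps.
Sum over h with 1 ≤ h ≤ 3, h ≡ 1 (mod 2), 7-h ≡ 0 (mod 2):
h=1: C(7,1)·C(1,1)·C(6,5) = 7·1·6 = 42
h=3: C(7,3)·C(3,2)·C(4,4) = 35·3·1 = 105
Total favorable: 147
Total paths: 4^7 = 16384
P = 147/16384 = 147/16384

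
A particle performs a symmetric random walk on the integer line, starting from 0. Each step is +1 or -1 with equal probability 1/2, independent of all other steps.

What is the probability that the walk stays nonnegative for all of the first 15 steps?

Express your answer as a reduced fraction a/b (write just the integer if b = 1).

Answer: 6435/32768

Derivation:
Let f(t,s) = #length-t paths at position s with S_1..S_t all ≥ 0.
f(t,s) = f(t-1,s-1) + f(t-1,s+1) for s ≥ 0; f(t,s) = 0 for s < 0.
t=0: f(0,0)=1
t=1: f(1,1)=1
t=2: f(2,0)=1 f(2,2)=1
t=3: f(3,1)=2 f(3,3)=1
t=4: f(4,0)=2 f(4,2)=3 f(4,4)=1
t=5: f(5,1)=5 f(5,3)=4 f(5,5)=1
t=6: f(6,0)=5 f(6,2)=9 f(6,4)=5 f(6,6)=1
t=7: f(7,1)=14 f(7,3)=14 f(7,5)=6 f(7,7)=1
t=8: f(8,0)=14 f(8,2)=28 f(8,4)=20 f(8,6)=7 f(8,8)=1
t=9: f(9,1)=42 f(9,3)=48 f(9,5)=27 f(9,7)=8 f(9,9)=1
t=10: f(10,0)=42 f(10,2)=90 f(10,4)=75 f(10,6)=35 f(10,8)=9 f(10,10)=1
t=11: f(11,1)=132 f(11,3)=165 f(11,5)=110 f(11,7)=44 f(11,9)=10 f(11,11)=1
t=12: f(12,0)=132 f(12,2)=297 f(12,4)=275 f(12,6)=154 f(12,8)=54 f(12,10)=11 f(12,12)=1
t=13: f(13,1)=429 f(13,3)=572 f(13,5)=429 f(13,7)=208 f(13,9)=65 f(13,11)=12 f(13,13)=1
t=14: f(14,0)=429 f(14,2)=1001 f(14,4)=1001 f(14,6)=637 f(14,8)=273 f(14,10)=77 f(14,12)=13 f(14,14)=1
t=15: f(15,1)=1430 f(15,3)=2002 f(15,5)=1638 f(15,7)=910 f(15,9)=350 f(15,11)=90 f(15,13)=14 f(15,15)=1
Σ_s f(15,s) = 6435
P = 6435/32768 = 6435/32768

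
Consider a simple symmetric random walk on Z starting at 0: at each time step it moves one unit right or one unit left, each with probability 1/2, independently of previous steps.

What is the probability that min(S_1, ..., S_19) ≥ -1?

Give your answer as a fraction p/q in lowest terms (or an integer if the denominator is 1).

Let f(t,s) = #length-t paths at position s with S_1..S_t all ≥ -1.
f(t,s) = f(t-1,s-1) + f(t-1,s+1) for s ≥ -1; f(t,s) = 0 for s < -1.
t=0: f(0,0)=1
t=1: f(1,-1)=1 f(1,1)=1
t=2: f(2,0)=2 f(2,2)=1
t=3: f(3,-1)=2 f(3,1)=3 f(3,3)=1
t=4: f(4,0)=5 f(4,2)=4 f(4,4)=1
t=5: f(5,-1)=5 f(5,1)=9 f(5,3)=5 f(5,5)=1
t=6: f(6,0)=14 f(6,2)=14 f(6,4)=6 f(6,6)=1
t=7: f(7,-1)=14 f(7,1)=28 f(7,3)=20 f(7,5)=7 f(7,7)=1
t=8: f(8,0)=42 f(8,2)=48 f(8,4)=27 f(8,6)=8 f(8,8)=1
t=9: f(9,-1)=42 f(9,1)=90 f(9,3)=75 f(9,5)=35 f(9,7)=9 f(9,9)=1
t=10: f(10,0)=132 f(10,2)=165 f(10,4)=110 f(10,6)=44 f(10,8)=10 f(10,10)=1
t=11: f(11,-1)=132 f(11,1)=297 f(11,3)=275 f(11,5)=154 f(11,7)=54 f(11,9)=11 f(11,11)=1
t=12: f(12,0)=429 f(12,2)=572 f(12,4)=429 f(12,6)=208 f(12,8)=65 f(12,10)=12 f(12,12)=1
t=13: f(13,-1)=429 f(13,1)=1001 f(13,3)=1001 f(13,5)=637 f(13,7)=273 f(13,9)=77 f(13,11)=13 f(13,13)=1
t=14: f(14,0)=1430 f(14,2)=2002 f(14,4)=1638 f(14,6)=910 f(14,8)=350 f(14,10)=90 f(14,12)=14 f(14,14)=1
t=15: f(15,-1)=1430 f(15,1)=3432 f(15,3)=3640 f(15,5)=2548 f(15,7)=1260 f(15,9)=440 f(15,11)=104 f(15,13)=15 f(15,15)=1
t=16: f(16,0)=4862 f(16,2)=7072 f(16,4)=6188 f(16,6)=3808 f(16,8)=1700 f(16,10)=544 f(16,12)=119 f(16,14)=16 f(16,16)=1
t=17: f(17,-1)=4862 f(17,1)=11934 f(17,3)=13260 f(17,5)=9996 f(17,7)=5508 f(17,9)=2244 f(17,11)=663 f(17,13)=135 f(17,15)=17 f(17,17)=1
t=18: f(18,0)=16796 f(18,2)=25194 f(18,4)=23256 f(18,6)=15504 f(18,8)=7752 f(18,10)=2907 f(18,12)=798 f(18,14)=152 f(18,16)=18 f(18,18)=1
t=19: f(19,-1)=16796 f(19,1)=41990 f(19,3)=48450 f(19,5)=38760 f(19,7)=23256 f(19,9)=10659 f(19,11)=3705 f(19,13)=950 f(19,15)=170 f(19,17)=19 f(19,19)=1
Σ_s f(19,s) = 184756
P = 184756/524288 = 46189/131072

Answer: 46189/131072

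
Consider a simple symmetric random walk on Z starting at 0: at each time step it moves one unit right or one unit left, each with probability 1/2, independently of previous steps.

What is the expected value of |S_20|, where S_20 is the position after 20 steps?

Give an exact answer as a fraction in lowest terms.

S_20 takes values m ≡ 0 (mod 2) with |m| ≤ 20; P(S_20=m) = C(20,(20+m)/2)/2^20.
Total paths: 2^20 = 1048576
Distribution: P(S=-20)=1/1048576, P(S=-18)=20/1048576, P(S=-16)=190/1048576, P(S=-14)=1140/1048576, P(S=-12)=4845/1048576, P(S=-10)=15504/1048576, P(S=-8)=38760/1048576, P(S=-6)=77520/1048576, P(S=-4)=125970/1048576, P(S=-2)=167960/1048576, P(S=0)=184756/1048576, P(S=2)=167960/1048576, P(S=4)=125970/1048576, P(S=6)=77520/1048576, P(S=8)=38760/1048576, P(S=10)=15504/1048576, P(S=12)=4845/1048576, P(S=14)=1140/1048576, P(S=16)=190/1048576, P(S=18)=20/1048576, P(S=20)=1/1048576
E[|S_20|] = Σ_m |m|·P(S_20=m) = 3695120/1048576 = 230945/65536

Answer: 230945/65536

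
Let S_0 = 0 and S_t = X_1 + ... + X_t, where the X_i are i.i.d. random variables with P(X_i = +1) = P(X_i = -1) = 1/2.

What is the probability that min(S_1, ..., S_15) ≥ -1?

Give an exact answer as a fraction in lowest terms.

Let f(t,s) = #length-t paths at position s with S_1..S_t all ≥ -1.
f(t,s) = f(t-1,s-1) + f(t-1,s+1) for s ≥ -1; f(t,s) = 0 for s < -1.
t=0: f(0,0)=1
t=1: f(1,-1)=1 f(1,1)=1
t=2: f(2,0)=2 f(2,2)=1
t=3: f(3,-1)=2 f(3,1)=3 f(3,3)=1
t=4: f(4,0)=5 f(4,2)=4 f(4,4)=1
t=5: f(5,-1)=5 f(5,1)=9 f(5,3)=5 f(5,5)=1
t=6: f(6,0)=14 f(6,2)=14 f(6,4)=6 f(6,6)=1
t=7: f(7,-1)=14 f(7,1)=28 f(7,3)=20 f(7,5)=7 f(7,7)=1
t=8: f(8,0)=42 f(8,2)=48 f(8,4)=27 f(8,6)=8 f(8,8)=1
t=9: f(9,-1)=42 f(9,1)=90 f(9,3)=75 f(9,5)=35 f(9,7)=9 f(9,9)=1
t=10: f(10,0)=132 f(10,2)=165 f(10,4)=110 f(10,6)=44 f(10,8)=10 f(10,10)=1
t=11: f(11,-1)=132 f(11,1)=297 f(11,3)=275 f(11,5)=154 f(11,7)=54 f(11,9)=11 f(11,11)=1
t=12: f(12,0)=429 f(12,2)=572 f(12,4)=429 f(12,6)=208 f(12,8)=65 f(12,10)=12 f(12,12)=1
t=13: f(13,-1)=429 f(13,1)=1001 f(13,3)=1001 f(13,5)=637 f(13,7)=273 f(13,9)=77 f(13,11)=13 f(13,13)=1
t=14: f(14,0)=1430 f(14,2)=2002 f(14,4)=1638 f(14,6)=910 f(14,8)=350 f(14,10)=90 f(14,12)=14 f(14,14)=1
t=15: f(15,-1)=1430 f(15,1)=3432 f(15,3)=3640 f(15,5)=2548 f(15,7)=1260 f(15,9)=440 f(15,11)=104 f(15,13)=15 f(15,15)=1
Σ_s f(15,s) = 12870
P = 12870/32768 = 6435/16384

Answer: 6435/16384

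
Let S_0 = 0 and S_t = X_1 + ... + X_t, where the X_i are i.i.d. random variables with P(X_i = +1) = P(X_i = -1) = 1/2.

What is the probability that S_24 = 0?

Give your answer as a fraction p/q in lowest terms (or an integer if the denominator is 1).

Answer: 676039/4194304

Derivation:
To return to 0 after 24 steps: need exactly 12 steps of +1 and 12 of -1.
Favorable paths: C(24,12) = 2704156
Total paths: 2^24 = 16777216
P = 2704156/16777216 = 676039/4194304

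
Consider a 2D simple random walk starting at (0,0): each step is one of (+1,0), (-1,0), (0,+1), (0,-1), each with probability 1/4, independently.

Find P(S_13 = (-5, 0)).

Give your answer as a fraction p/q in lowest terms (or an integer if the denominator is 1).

Answer: 511225/67108864

Derivation:
Let h be the number of horizontal steps (so 13-h are vertical). To end at (-5,0) need (h-5)/2 right-steps and ((13-h)+0)/2 up-steps.
Sum over h with 5 ≤ h ≤ 13, h ≡ 1 (mod 2), 13-h ≡ 0 (mod 2):
h=5: C(13,5)·C(5,0)·C(8,4) = 1287·1·70 = 90090
h=7: C(13,7)·C(7,1)·C(6,3) = 1716·7·20 = 240240
h=9: C(13,9)·C(9,2)·C(4,2) = 715·36·6 = 154440
h=11: C(13,11)·C(11,3)·C(2,1) = 78·165·2 = 25740
h=13: C(13,13)·C(13,4)·C(0,0) = 1·715·1 = 715
Total favorable: 511225
Total paths: 4^13 = 67108864
P = 511225/67108864 = 511225/67108864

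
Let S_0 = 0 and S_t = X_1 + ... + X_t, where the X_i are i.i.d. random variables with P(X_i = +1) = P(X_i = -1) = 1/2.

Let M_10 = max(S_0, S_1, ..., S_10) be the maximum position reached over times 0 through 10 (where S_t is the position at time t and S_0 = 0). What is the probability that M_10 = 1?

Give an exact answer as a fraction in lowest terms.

Let M_10 = max(S_0,...,S_10). Use the reflection principle: for j ≥ 1, #{paths with M_10 ≥ j} = #{S_10 ≥ j} + #{S_10 ≥ j+1}.
By reflection, #{M_10 ≥ 1} = #{S_10 ≥ 1} + #{S_10 ≥ 2} = 386 + 386 = 772.
#{M_10 ≥ 2} = #{S_10 ≥ 2} + #{S_10 ≥ 3} = 386 + 176 = 562.
#{M_10 = 1} = 772 - 562 = 210.
P(M_10 = 1) = 210/1024 = 105/512

Answer: 105/512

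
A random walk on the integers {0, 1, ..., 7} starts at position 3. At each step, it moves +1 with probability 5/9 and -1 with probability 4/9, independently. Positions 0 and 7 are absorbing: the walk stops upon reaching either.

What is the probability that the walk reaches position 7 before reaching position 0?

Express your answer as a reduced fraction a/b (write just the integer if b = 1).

Answer: 38125/61741

Derivation:
Biased walk: p = 5/9, q = 4/9, r = q/p = 4/5
Gambler's ruin: P(hit 7 before 0 | start at 3) = (1 - r^a)/(1 - r^N)
r^3 = 64/125; r^7 = 16384/78125
P = (1 - 64/125) / (1 - 16384/78125) = 61/125 / 61741/78125 = 38125/61741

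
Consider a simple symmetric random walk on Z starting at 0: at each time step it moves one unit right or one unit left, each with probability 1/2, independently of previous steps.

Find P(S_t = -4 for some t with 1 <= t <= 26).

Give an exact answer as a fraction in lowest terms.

Count via complement. Let g(t,s) = #length-t paths at position s with S_1..S_t all ≠ -4.
g(t,s) = g(t-1,s-1) + g(t-1,s+1) for s ≠ -4; g(t,-4) = 0.
t=0: g(0,0)=1
t=1: g(1,-1)=1 g(1,1)=1
t=2: g(2,-2)=1 g(2,0)=2 g(2,2)=1
t=3: g(3,-3)=1 g(3,-1)=3 g(3,1)=3 g(3,3)=1
t=4: g(4,-2)=4 g(4,0)=6 g(4,2)=4 g(4,4)=1
t=5: g(5,-3)=4 g(5,-1)=10 g(5,1)=10 g(5,3)=5 g(5,5)=1
t=6: g(6,-2)=14 g(6,0)=20 g(6,2)=15 g(6,4)=6 g(6,6)=1
t=7: g(7,-3)=14 g(7,-1)=34 g(7,1)=35 g(7,3)=21 g(7,5)=7 g(7,7)=1
t=8: g(8,-2)=48 g(8,0)=69 g(8,2)=56 g(8,4)=28 g(8,6)=8 g(8,8)=1
t=9: g(9,-3)=48 g(9,-1)=117 g(9,1)=125 g(9,3)=84 g(9,5)=36 g(9,7)=9 g(9,9)=1
t=10: g(10,-2)=165 g(10,0)=242 g(10,2)=209 g(10,4)=120 g(10,6)=45 g(10,8)=10 g(10,10)=1
t=11: g(11,-3)=165 g(11,-1)=407 g(11,1)=451 g(11,3)=329 g(11,5)=165 g(11,7)=55 g(11,9)=11 g(11,11)=1
t=12: g(12,-2)=572 g(12,0)=858 g(12,2)=780 g(12,4)=494 g(12,6)=220 g(12,8)=66 g(12,10)=12 g(12,12)=1
t=13: g(13,-3)=572 g(13,-1)=1430 g(13,1)=1638 g(13,3)=1274 g(13,5)=714 g(13,7)=286 g(13,9)=78 g(13,11)=13 g(13,13)=1
t=14: g(14,-2)=2002 g(14,0)=3068 g(14,2)=2912 g(14,4)=1988 g(14,6)=1000 g(14,8)=364 g(14,10)=91 g(14,12)=14 g(14,14)=1
t=15: g(15,-3)=2002 g(15,-1)=5070 g(15,1)=5980 g(15,3)=4900 g(15,5)=2988 g(15,7)=1364 g(15,9)=455 g(15,11)=105 g(15,13)=15 g(15,15)=1
t=16: g(16,-2)=7072 g(16,0)=11050 g(16,2)=10880 g(16,4)=7888 g(16,6)=4352 g(16,8)=1819 g(16,10)=560 g(16,12)=120 g(16,14)=16 g(16,16)=1
t=17: g(17,-3)=7072 g(17,-1)=18122 g(17,1)=21930 g(17,3)=18768 g(17,5)=12240 g(17,7)=6171 g(17,9)=2379 g(17,11)=680 g(17,13)=136 g(17,15)=17 g(17,17)=1
t=18: g(18,-2)=25194 g(18,0)=40052 g(18,2)=40698 g(18,4)=31008 g(18,6)=18411 g(18,8)=8550 g(18,10)=3059 g(18,12)=816 g(18,14)=153 g(18,16)=18 g(18,18)=1
t=19: g(19,-3)=25194 g(19,-1)=65246 g(19,1)=80750 g(19,3)=71706 g(19,5)=49419 g(19,7)=26961 g(19,9)=11609 g(19,11)=3875 g(19,13)=969 g(19,15)=171 g(19,17)=19 g(19,19)=1
t=20: g(20,-2)=90440 g(20,0)=145996 g(20,2)=152456 g(20,4)=121125 g(20,6)=76380 g(20,8)=38570 g(20,10)=15484 g(20,12)=4844 g(20,14)=1140 g(20,16)=190 g(20,18)=20 g(20,20)=1
t=21: g(21,-3)=90440 g(21,-1)=236436 g(21,1)=298452 g(21,3)=273581 g(21,5)=197505 g(21,7)=114950 g(21,9)=54054 g(21,11)=20328 g(21,13)=5984 g(21,15)=1330 g(21,17)=210 g(21,19)=21 g(21,21)=1
t=22: g(22,-2)=326876 g(22,0)=534888 g(22,2)=572033 g(22,4)=471086 g(22,6)=312455 g(22,8)=169004 g(22,10)=74382 g(22,12)=26312 g(22,14)=7314 g(22,16)=1540 g(22,18)=231 g(22,20)=22 g(22,22)=1
t=23: g(23,-3)=326876 g(23,-1)=861764 g(23,1)=1106921 g(23,3)=1043119 g(23,5)=783541 g(23,7)=481459 g(23,9)=243386 g(23,11)=100694 g(23,13)=33626 g(23,15)=8854 g(23,17)=1771 g(23,19)=253 g(23,21)=23 g(23,23)=1
t=24: g(24,-2)=1188640 g(24,0)=1968685 g(24,2)=2150040 g(24,4)=1826660 g(24,6)=1265000 g(24,8)=724845 g(24,10)=344080 g(24,12)=134320 g(24,14)=42480 g(24,16)=10625 g(24,18)=2024 g(24,20)=276 g(24,22)=24 g(24,24)=1
t=25: g(25,-3)=1188640 g(25,-1)=3157325 g(25,1)=4118725 g(25,3)=3976700 g(25,5)=3091660 g(25,7)=1989845 g(25,9)=1068925 g(25,11)=478400 g(25,13)=176800 g(25,15)=53105 g(25,17)=12649 g(25,19)=2300 g(25,21)=300 g(25,23)=25 g(25,25)=1
t=26: g(26,-2)=4345965 g(26,0)=7276050 g(26,2)=8095425 g(26,4)=7068360 g(26,6)=5081505 g(26,8)=3058770 g(26,10)=1547325 g(26,12)=655200 g(26,14)=229905 g(26,16)=65754 g(26,18)=14949 g(26,20)=2600 g(26,22)=325 g(26,24)=26 g(26,26)=1
Paths never hitting -4: Σ_s g(26,s) = 37442160
Paths hitting -4: 2^26 - 37442160 = 29666704
P = 29666704/67108864 = 1854169/4194304

Answer: 1854169/4194304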